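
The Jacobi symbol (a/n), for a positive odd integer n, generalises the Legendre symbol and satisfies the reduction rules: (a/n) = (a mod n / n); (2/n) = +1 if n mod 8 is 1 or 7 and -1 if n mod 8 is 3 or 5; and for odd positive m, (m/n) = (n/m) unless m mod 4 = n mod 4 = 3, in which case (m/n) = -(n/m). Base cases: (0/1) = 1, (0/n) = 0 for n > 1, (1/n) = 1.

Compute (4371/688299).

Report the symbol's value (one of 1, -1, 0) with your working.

reciprocity: (4371/688299) = -1·(688299/4371) since 4371 mod 4 = 3, 688299 mod 4 = 3; sign now -1
(688299/4371) = (2052/4371)   [reduce mod 4371]
2052 = 2^2·513; (2/4371) = -1 since 4371 mod 8 = 3, so (2052/4371) = (-1)^2·(513/4371); sign now -1
reciprocity: (513/4371) = +1·(4371/513) since 513 mod 4 = 1, 4371 mod 4 = 3; sign now -1
(4371/513) = (267/513)   [reduce mod 513]
reciprocity: (267/513) = +1·(513/267) since 267 mod 4 = 3, 513 mod 4 = 1; sign now -1
(513/267) = (246/267)   [reduce mod 267]
246 = 2^1·123; (2/267) = -1 since 267 mod 8 = 3, so (246/267) = (-1)^1·(123/267); sign now +1
reciprocity: (123/267) = -1·(267/123) since 123 mod 4 = 3, 267 mod 4 = 3; sign now -1
(267/123) = (21/123)   [reduce mod 123]
reciprocity: (21/123) = +1·(123/21) since 21 mod 4 = 1, 123 mod 4 = 3; sign now -1
(123/21) = (18/21)   [reduce mod 21]
18 = 2^1·9; (2/21) = -1 since 21 mod 8 = 5, so (18/21) = (-1)^1·(9/21); sign now +1
reciprocity: (9/21) = +1·(21/9) since 9 mod 4 = 1, 21 mod 4 = 1; sign now +1
(21/9) = (3/9)   [reduce mod 9]
reciprocity: (3/9) = +1·(9/3) since 3 mod 4 = 3, 9 mod 4 = 1; sign now +1
(9/3) = (0/3)   [reduce mod 3]
(0/3) = 0   [gcd(a, n) > 1]; final value = 0

0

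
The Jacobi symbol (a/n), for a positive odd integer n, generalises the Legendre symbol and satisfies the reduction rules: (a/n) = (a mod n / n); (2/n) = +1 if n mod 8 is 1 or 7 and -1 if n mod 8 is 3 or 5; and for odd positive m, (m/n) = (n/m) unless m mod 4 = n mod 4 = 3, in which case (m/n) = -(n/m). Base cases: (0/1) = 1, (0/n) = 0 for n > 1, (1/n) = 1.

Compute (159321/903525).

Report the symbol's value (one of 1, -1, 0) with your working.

0

reciprocity: (159321/903525) = +1·(903525/159321) since 159321 mod 4 = 1, 903525 mod 4 = 1; sign now +1
(903525/159321) = (106920/159321)   [reduce mod 159321]
106920 = 2^3·13365; (2/159321) = +1 since 159321 mod 8 = 1, so (106920/159321) = (+1)^3·(13365/159321); sign now +1
reciprocity: (13365/159321) = +1·(159321/13365) since 13365 mod 4 = 1, 159321 mod 4 = 1; sign now +1
(159321/13365) = (12306/13365)   [reduce mod 13365]
12306 = 2^1·6153; (2/13365) = -1 since 13365 mod 8 = 5, so (12306/13365) = (-1)^1·(6153/13365); sign now -1
reciprocity: (6153/13365) = +1·(13365/6153) since 6153 mod 4 = 1, 13365 mod 4 = 1; sign now -1
(13365/6153) = (1059/6153)   [reduce mod 6153]
reciprocity: (1059/6153) = +1·(6153/1059) since 1059 mod 4 = 3, 6153 mod 4 = 1; sign now -1
(6153/1059) = (858/1059)   [reduce mod 1059]
858 = 2^1·429; (2/1059) = -1 since 1059 mod 8 = 3, so (858/1059) = (-1)^1·(429/1059); sign now +1
reciprocity: (429/1059) = +1·(1059/429) since 429 mod 4 = 1, 1059 mod 4 = 3; sign now +1
(1059/429) = (201/429)   [reduce mod 429]
reciprocity: (201/429) = +1·(429/201) since 201 mod 4 = 1, 429 mod 4 = 1; sign now +1
(429/201) = (27/201)   [reduce mod 201]
reciprocity: (27/201) = +1·(201/27) since 27 mod 4 = 3, 201 mod 4 = 1; sign now +1
(201/27) = (12/27)   [reduce mod 27]
12 = 2^2·3; (2/27) = -1 since 27 mod 8 = 3, so (12/27) = (-1)^2·(3/27); sign now +1
reciprocity: (3/27) = -1·(27/3) since 3 mod 4 = 3, 27 mod 4 = 3; sign now -1
(27/3) = (0/3)   [reduce mod 3]
(0/3) = 0   [gcd(a, n) > 1]; final value = 0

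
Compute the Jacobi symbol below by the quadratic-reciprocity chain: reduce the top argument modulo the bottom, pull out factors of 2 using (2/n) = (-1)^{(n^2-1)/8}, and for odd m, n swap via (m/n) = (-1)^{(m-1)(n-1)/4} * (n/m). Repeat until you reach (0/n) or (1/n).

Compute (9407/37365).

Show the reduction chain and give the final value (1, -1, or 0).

-1

reciprocity: (9407/37365) = +1·(37365/9407) since 9407 mod 4 = 3, 37365 mod 4 = 1; sign now +1
(37365/9407) = (9144/9407)   [reduce mod 9407]
9144 = 2^3·1143; (2/9407) = +1 since 9407 mod 8 = 7, so (9144/9407) = (+1)^3·(1143/9407); sign now +1
reciprocity: (1143/9407) = -1·(9407/1143) since 1143 mod 4 = 3, 9407 mod 4 = 3; sign now -1
(9407/1143) = (263/1143)   [reduce mod 1143]
reciprocity: (263/1143) = -1·(1143/263) since 263 mod 4 = 3, 1143 mod 4 = 3; sign now +1
(1143/263) = (91/263)   [reduce mod 263]
reciprocity: (91/263) = -1·(263/91) since 91 mod 4 = 3, 263 mod 4 = 3; sign now -1
(263/91) = (81/91)   [reduce mod 91]
reciprocity: (81/91) = +1·(91/81) since 81 mod 4 = 1, 91 mod 4 = 3; sign now -1
(91/81) = (10/81)   [reduce mod 81]
10 = 2^1·5; (2/81) = +1 since 81 mod 8 = 1, so (10/81) = (+1)^1·(5/81); sign now -1
reciprocity: (5/81) = +1·(81/5) since 5 mod 4 = 1, 81 mod 4 = 1; sign now -1
(81/5) = (1/5)   [reduce mod 5]
(1/5) = 1; final value = sign = -1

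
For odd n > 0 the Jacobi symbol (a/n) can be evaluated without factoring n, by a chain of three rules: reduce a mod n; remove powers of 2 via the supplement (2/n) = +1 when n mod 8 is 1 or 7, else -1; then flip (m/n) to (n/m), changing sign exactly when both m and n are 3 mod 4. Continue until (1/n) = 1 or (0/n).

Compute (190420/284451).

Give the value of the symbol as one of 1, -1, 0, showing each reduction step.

1

190420 = 2^2·47605; (2/284451) = -1 since 284451 mod 8 = 3, so (190420/284451) = (-1)^2·(47605/284451); sign now +1
reciprocity: (47605/284451) = +1·(284451/47605) since 47605 mod 4 = 1, 284451 mod 4 = 3; sign now +1
(284451/47605) = (46426/47605)   [reduce mod 47605]
46426 = 2^1·23213; (2/47605) = -1 since 47605 mod 8 = 5, so (46426/47605) = (-1)^1·(23213/47605); sign now -1
reciprocity: (23213/47605) = +1·(47605/23213) since 23213 mod 4 = 1, 47605 mod 4 = 1; sign now -1
(47605/23213) = (1179/23213)   [reduce mod 23213]
reciprocity: (1179/23213) = +1·(23213/1179) since 1179 mod 4 = 3, 23213 mod 4 = 1; sign now -1
(23213/1179) = (812/1179)   [reduce mod 1179]
812 = 2^2·203; (2/1179) = -1 since 1179 mod 8 = 3, so (812/1179) = (-1)^2·(203/1179); sign now -1
reciprocity: (203/1179) = -1·(1179/203) since 203 mod 4 = 3, 1179 mod 4 = 3; sign now +1
(1179/203) = (164/203)   [reduce mod 203]
164 = 2^2·41; (2/203) = -1 since 203 mod 8 = 3, so (164/203) = (-1)^2·(41/203); sign now +1
reciprocity: (41/203) = +1·(203/41) since 41 mod 4 = 1, 203 mod 4 = 3; sign now +1
(203/41) = (39/41)   [reduce mod 41]
reciprocity: (39/41) = +1·(41/39) since 39 mod 4 = 3, 41 mod 4 = 1; sign now +1
(41/39) = (2/39)   [reduce mod 39]
2 = 2^1·1; (2/39) = +1 since 39 mod 8 = 7, so (2/39) = (+1)^1·(1/39); sign now +1
(1/39) = 1; final value = sign = +1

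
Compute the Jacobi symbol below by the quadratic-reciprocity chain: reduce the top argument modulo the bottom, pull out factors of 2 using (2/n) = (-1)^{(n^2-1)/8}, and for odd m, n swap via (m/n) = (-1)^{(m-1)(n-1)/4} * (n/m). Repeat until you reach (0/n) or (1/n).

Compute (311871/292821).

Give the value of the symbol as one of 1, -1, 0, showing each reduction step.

(311871/292821): 311871 mod 292821 = 19050, so (311871/292821) = (19050/292821)
factor out 2^1: 19050 = 2^1·9525; with 292821 mod 8 = 5, (2/292821) = -1; sign now -1; continue with (9525/292821)
flip (9525/292821) -> (292821/9525): both odd, 9525 mod 4 = 1, 292821 mod 4 = 1, so the flip contributes +1; sign now -1
(292821/9525): 292821 mod 9525 = 7071, so (292821/9525) = (7071/9525)
flip (7071/9525) -> (9525/7071): both odd, 7071 mod 4 = 3, 9525 mod 4 = 1, so the flip contributes +1; sign now -1
(9525/7071): 9525 mod 7071 = 2454, so (9525/7071) = (2454/7071)
factor out 2^1: 2454 = 2^1·1227; with 7071 mod 8 = 7, (2/7071) = +1; sign now -1; continue with (1227/7071)
flip (1227/7071) -> (7071/1227): both odd, 1227 mod 4 = 3, 7071 mod 4 = 3, so the flip contributes -1; sign now +1
(7071/1227): 7071 mod 1227 = 936, so (7071/1227) = (936/1227)
factor out 2^3: 936 = 2^3·117; with 1227 mod 8 = 3, (2/1227) = -1; sign now -1; continue with (117/1227)
flip (117/1227) -> (1227/117): both odd, 117 mod 4 = 1, 1227 mod 4 = 3, so the flip contributes +1; sign now -1
(1227/117): 1227 mod 117 = 57, so (1227/117) = (57/117)
flip (57/117) -> (117/57): both odd, 57 mod 4 = 1, 117 mod 4 = 1, so the flip contributes +1; sign now -1
(117/57): 117 mod 57 = 3, so (117/57) = (3/57)
flip (3/57) -> (57/3): both odd, 3 mod 4 = 3, 57 mod 4 = 1, so the flip contributes +1; sign now -1
(57/3): 57 mod 3 = 0, so (57/3) = (0/3)
reached (0/3); gcd(a, n) > 1, so (0/3) = 0 and the symbol is 0

0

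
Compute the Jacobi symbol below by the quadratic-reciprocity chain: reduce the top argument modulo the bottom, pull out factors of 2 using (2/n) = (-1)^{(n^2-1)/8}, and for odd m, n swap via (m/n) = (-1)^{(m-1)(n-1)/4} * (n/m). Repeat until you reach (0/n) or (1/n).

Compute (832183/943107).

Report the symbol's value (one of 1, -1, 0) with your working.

0

reciprocity: (832183/943107) = -1·(943107/832183) since 832183 mod 4 = 3, 943107 mod 4 = 3; sign now -1
(943107/832183) = (110924/832183)   [reduce mod 832183]
110924 = 2^2·27731; (2/832183) = +1 since 832183 mod 8 = 7, so (110924/832183) = (+1)^2·(27731/832183); sign now -1
reciprocity: (27731/832183) = -1·(832183/27731) since 27731 mod 4 = 3, 832183 mod 4 = 3; sign now +1
(832183/27731) = (253/27731)   [reduce mod 27731]
reciprocity: (253/27731) = +1·(27731/253) since 253 mod 4 = 1, 27731 mod 4 = 3; sign now +1
(27731/253) = (154/253)   [reduce mod 253]
154 = 2^1·77; (2/253) = -1 since 253 mod 8 = 5, so (154/253) = (-1)^1·(77/253); sign now -1
reciprocity: (77/253) = +1·(253/77) since 77 mod 4 = 1, 253 mod 4 = 1; sign now -1
(253/77) = (22/77)   [reduce mod 77]
22 = 2^1·11; (2/77) = -1 since 77 mod 8 = 5, so (22/77) = (-1)^1·(11/77); sign now +1
reciprocity: (11/77) = +1·(77/11) since 11 mod 4 = 3, 77 mod 4 = 1; sign now +1
(77/11) = (0/11)   [reduce mod 11]
(0/11) = 0   [gcd(a, n) > 1]; final value = 0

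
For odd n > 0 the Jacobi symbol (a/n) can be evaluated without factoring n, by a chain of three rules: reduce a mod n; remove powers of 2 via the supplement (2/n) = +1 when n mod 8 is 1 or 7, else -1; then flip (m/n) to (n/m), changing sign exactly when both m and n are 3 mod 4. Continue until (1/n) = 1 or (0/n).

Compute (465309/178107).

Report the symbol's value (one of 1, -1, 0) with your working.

0

(465309/178107): 465309 mod 178107 = 109095, so (465309/178107) = (109095/178107)
flip (109095/178107) -> (178107/109095): both odd, 109095 mod 4 = 3, 178107 mod 4 = 3, so the flip contributes -1; sign now -1
(178107/109095): 178107 mod 109095 = 69012, so (178107/109095) = (69012/109095)
factor out 2^2: 69012 = 2^2·17253; with 109095 mod 8 = 7, (2/109095) = +1; sign now -1; continue with (17253/109095)
flip (17253/109095) -> (109095/17253): both odd, 17253 mod 4 = 1, 109095 mod 4 = 3, so the flip contributes +1; sign now -1
(109095/17253): 109095 mod 17253 = 5577, so (109095/17253) = (5577/17253)
flip (5577/17253) -> (17253/5577): both odd, 5577 mod 4 = 1, 17253 mod 4 = 1, so the flip contributes +1; sign now -1
(17253/5577): 17253 mod 5577 = 522, so (17253/5577) = (522/5577)
factor out 2^1: 522 = 2^1·261; with 5577 mod 8 = 1, (2/5577) = +1; sign now -1; continue with (261/5577)
flip (261/5577) -> (5577/261): both odd, 261 mod 4 = 1, 5577 mod 4 = 1, so the flip contributes +1; sign now -1
(5577/261): 5577 mod 261 = 96, so (5577/261) = (96/261)
factor out 2^5: 96 = 2^5·3; with 261 mod 8 = 5, (2/261) = -1; sign now +1; continue with (3/261)
flip (3/261) -> (261/3): both odd, 3 mod 4 = 3, 261 mod 4 = 1, so the flip contributes +1; sign now +1
(261/3): 261 mod 3 = 0, so (261/3) = (0/3)
reached (0/3); gcd(a, n) > 1, so (0/3) = 0 and the symbol is 0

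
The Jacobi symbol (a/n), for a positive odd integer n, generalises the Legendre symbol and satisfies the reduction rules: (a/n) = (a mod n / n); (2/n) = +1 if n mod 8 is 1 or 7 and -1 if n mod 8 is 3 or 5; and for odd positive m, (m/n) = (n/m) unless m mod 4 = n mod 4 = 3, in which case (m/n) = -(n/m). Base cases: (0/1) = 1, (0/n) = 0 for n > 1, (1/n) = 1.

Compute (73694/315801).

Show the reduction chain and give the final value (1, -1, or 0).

1

factor out 2^1: 73694 = 2^1·36847; with 315801 mod 8 = 1, (2/315801) = +1; sign now +1; continue with (36847/315801)
flip (36847/315801) -> (315801/36847): both odd, 36847 mod 4 = 3, 315801 mod 4 = 1, so the flip contributes +1; sign now +1
(315801/36847): 315801 mod 36847 = 21025, so (315801/36847) = (21025/36847)
flip (21025/36847) -> (36847/21025): both odd, 21025 mod 4 = 1, 36847 mod 4 = 3, so the flip contributes +1; sign now +1
(36847/21025): 36847 mod 21025 = 15822, so (36847/21025) = (15822/21025)
factor out 2^1: 15822 = 2^1·7911; with 21025 mod 8 = 1, (2/21025) = +1; sign now +1; continue with (7911/21025)
flip (7911/21025) -> (21025/7911): both odd, 7911 mod 4 = 3, 21025 mod 4 = 1, so the flip contributes +1; sign now +1
(21025/7911): 21025 mod 7911 = 5203, so (21025/7911) = (5203/7911)
flip (5203/7911) -> (7911/5203): both odd, 5203 mod 4 = 3, 7911 mod 4 = 3, so the flip contributes -1; sign now -1
(7911/5203): 7911 mod 5203 = 2708, so (7911/5203) = (2708/5203)
factor out 2^2: 2708 = 2^2·677; with 5203 mod 8 = 3, (2/5203) = -1; sign now -1; continue with (677/5203)
flip (677/5203) -> (5203/677): both odd, 677 mod 4 = 1, 5203 mod 4 = 3, so the flip contributes +1; sign now -1
(5203/677): 5203 mod 677 = 464, so (5203/677) = (464/677)
factor out 2^4: 464 = 2^4·29; with 677 mod 8 = 5, (2/677) = -1; sign now -1; continue with (29/677)
flip (29/677) -> (677/29): both odd, 29 mod 4 = 1, 677 mod 4 = 1, so the flip contributes +1; sign now -1
(677/29): 677 mod 29 = 10, so (677/29) = (10/29)
factor out 2^1: 10 = 2^1·5; with 29 mod 8 = 5, (2/29) = -1; sign now +1; continue with (5/29)
flip (5/29) -> (29/5): both odd, 5 mod 4 = 1, 29 mod 4 = 1, so the flip contributes +1; sign now +1
(29/5): 29 mod 5 = 4, so (29/5) = (4/5)
factor out 2^2: 4 = 2^2·1; with 5 mod 8 = 5, (2/5) = -1; sign now +1; continue with (1/5)
reached (1/5) = 1, so the symbol is +1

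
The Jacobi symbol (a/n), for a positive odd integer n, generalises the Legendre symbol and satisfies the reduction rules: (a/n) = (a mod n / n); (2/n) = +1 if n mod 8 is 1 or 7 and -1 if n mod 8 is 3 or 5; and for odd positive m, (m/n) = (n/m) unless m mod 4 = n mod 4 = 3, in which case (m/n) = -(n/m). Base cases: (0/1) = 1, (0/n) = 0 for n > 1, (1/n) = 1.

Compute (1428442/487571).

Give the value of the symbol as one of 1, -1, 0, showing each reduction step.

-1

(1428442/487571) = (453300/487571)   [reduce mod 487571]
453300 = 2^2·113325; (2/487571) = -1 since 487571 mod 8 = 3, so (453300/487571) = (-1)^2·(113325/487571); sign now +1
reciprocity: (113325/487571) = +1·(487571/113325) since 113325 mod 4 = 1, 487571 mod 4 = 3; sign now +1
(487571/113325) = (34271/113325)   [reduce mod 113325]
reciprocity: (34271/113325) = +1·(113325/34271) since 34271 mod 4 = 3, 113325 mod 4 = 1; sign now +1
(113325/34271) = (10512/34271)   [reduce mod 34271]
10512 = 2^4·657; (2/34271) = +1 since 34271 mod 8 = 7, so (10512/34271) = (+1)^4·(657/34271); sign now +1
reciprocity: (657/34271) = +1·(34271/657) since 657 mod 4 = 1, 34271 mod 4 = 3; sign now +1
(34271/657) = (107/657)   [reduce mod 657]
reciprocity: (107/657) = +1·(657/107) since 107 mod 4 = 3, 657 mod 4 = 1; sign now +1
(657/107) = (15/107)   [reduce mod 107]
reciprocity: (15/107) = -1·(107/15) since 15 mod 4 = 3, 107 mod 4 = 3; sign now -1
(107/15) = (2/15)   [reduce mod 15]
2 = 2^1·1; (2/15) = +1 since 15 mod 8 = 7, so (2/15) = (+1)^1·(1/15); sign now -1
(1/15) = 1; final value = sign = -1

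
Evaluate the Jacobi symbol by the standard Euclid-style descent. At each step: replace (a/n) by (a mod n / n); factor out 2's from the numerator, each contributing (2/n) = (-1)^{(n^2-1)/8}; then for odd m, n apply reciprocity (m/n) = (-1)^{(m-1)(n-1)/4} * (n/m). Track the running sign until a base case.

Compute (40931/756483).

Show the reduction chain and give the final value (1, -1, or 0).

flip (40931/756483) -> (756483/40931): both odd, 40931 mod 4 = 3, 756483 mod 4 = 3, so the flip contributes -1; sign now -1
(756483/40931): 756483 mod 40931 = 19725, so (756483/40931) = (19725/40931)
flip (19725/40931) -> (40931/19725): both odd, 19725 mod 4 = 1, 40931 mod 4 = 3, so the flip contributes +1; sign now -1
(40931/19725): 40931 mod 19725 = 1481, so (40931/19725) = (1481/19725)
flip (1481/19725) -> (19725/1481): both odd, 1481 mod 4 = 1, 19725 mod 4 = 1, so the flip contributes +1; sign now -1
(19725/1481): 19725 mod 1481 = 472, so (19725/1481) = (472/1481)
factor out 2^3: 472 = 2^3·59; with 1481 mod 8 = 1, (2/1481) = +1; sign now -1; continue with (59/1481)
flip (59/1481) -> (1481/59): both odd, 59 mod 4 = 3, 1481 mod 4 = 1, so the flip contributes +1; sign now -1
(1481/59): 1481 mod 59 = 6, so (1481/59) = (6/59)
factor out 2^1: 6 = 2^1·3; with 59 mod 8 = 3, (2/59) = -1; sign now +1; continue with (3/59)
flip (3/59) -> (59/3): both odd, 3 mod 4 = 3, 59 mod 4 = 3, so the flip contributes -1; sign now -1
(59/3): 59 mod 3 = 2, so (59/3) = (2/3)
factor out 2^1: 2 = 2^1·1; with 3 mod 8 = 3, (2/3) = -1; sign now +1; continue with (1/3)
reached (1/3) = 1, so the symbol is +1

1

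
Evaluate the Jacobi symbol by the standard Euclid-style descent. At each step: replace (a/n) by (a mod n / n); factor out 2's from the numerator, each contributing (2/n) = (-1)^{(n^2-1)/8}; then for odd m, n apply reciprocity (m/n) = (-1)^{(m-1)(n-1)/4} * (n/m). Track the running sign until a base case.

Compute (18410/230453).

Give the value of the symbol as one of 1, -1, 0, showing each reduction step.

1

factor out 2^1: 18410 = 2^1·9205; with 230453 mod 8 = 5, (2/230453) = -1; sign now -1; continue with (9205/230453)
flip (9205/230453) -> (230453/9205): both odd, 9205 mod 4 = 1, 230453 mod 4 = 1, so the flip contributes +1; sign now -1
(230453/9205): 230453 mod 9205 = 328, so (230453/9205) = (328/9205)
factor out 2^3: 328 = 2^3·41; with 9205 mod 8 = 5, (2/9205) = -1; sign now +1; continue with (41/9205)
flip (41/9205) -> (9205/41): both odd, 41 mod 4 = 1, 9205 mod 4 = 1, so the flip contributes +1; sign now +1
(9205/41): 9205 mod 41 = 21, so (9205/41) = (21/41)
flip (21/41) -> (41/21): both odd, 21 mod 4 = 1, 41 mod 4 = 1, so the flip contributes +1; sign now +1
(41/21): 41 mod 21 = 20, so (41/21) = (20/21)
factor out 2^2: 20 = 2^2·5; with 21 mod 8 = 5, (2/21) = -1; sign now +1; continue with (5/21)
flip (5/21) -> (21/5): both odd, 5 mod 4 = 1, 21 mod 4 = 1, so the flip contributes +1; sign now +1
(21/5): 21 mod 5 = 1, so (21/5) = (1/5)
reached (1/5) = 1, so the symbol is +1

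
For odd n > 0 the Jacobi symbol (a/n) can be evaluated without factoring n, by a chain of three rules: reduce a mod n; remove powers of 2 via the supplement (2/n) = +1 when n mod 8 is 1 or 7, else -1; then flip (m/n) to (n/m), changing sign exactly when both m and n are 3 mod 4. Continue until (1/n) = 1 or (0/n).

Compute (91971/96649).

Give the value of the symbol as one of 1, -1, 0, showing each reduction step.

reciprocity: (91971/96649) = +1·(96649/91971) since 91971 mod 4 = 3, 96649 mod 4 = 1; sign now +1
(96649/91971) = (4678/91971)   [reduce mod 91971]
4678 = 2^1·2339; (2/91971) = -1 since 91971 mod 8 = 3, so (4678/91971) = (-1)^1·(2339/91971); sign now -1
reciprocity: (2339/91971) = -1·(91971/2339) since 2339 mod 4 = 3, 91971 mod 4 = 3; sign now +1
(91971/2339) = (750/2339)   [reduce mod 2339]
750 = 2^1·375; (2/2339) = -1 since 2339 mod 8 = 3, so (750/2339) = (-1)^1·(375/2339); sign now -1
reciprocity: (375/2339) = -1·(2339/375) since 375 mod 4 = 3, 2339 mod 4 = 3; sign now +1
(2339/375) = (89/375)   [reduce mod 375]
reciprocity: (89/375) = +1·(375/89) since 89 mod 4 = 1, 375 mod 4 = 3; sign now +1
(375/89) = (19/89)   [reduce mod 89]
reciprocity: (19/89) = +1·(89/19) since 19 mod 4 = 3, 89 mod 4 = 1; sign now +1
(89/19) = (13/19)   [reduce mod 19]
reciprocity: (13/19) = +1·(19/13) since 13 mod 4 = 1, 19 mod 4 = 3; sign now +1
(19/13) = (6/13)   [reduce mod 13]
6 = 2^1·3; (2/13) = -1 since 13 mod 8 = 5, so (6/13) = (-1)^1·(3/13); sign now -1
reciprocity: (3/13) = +1·(13/3) since 3 mod 4 = 3, 13 mod 4 = 1; sign now -1
(13/3) = (1/3)   [reduce mod 3]
(1/3) = 1; final value = sign = -1

-1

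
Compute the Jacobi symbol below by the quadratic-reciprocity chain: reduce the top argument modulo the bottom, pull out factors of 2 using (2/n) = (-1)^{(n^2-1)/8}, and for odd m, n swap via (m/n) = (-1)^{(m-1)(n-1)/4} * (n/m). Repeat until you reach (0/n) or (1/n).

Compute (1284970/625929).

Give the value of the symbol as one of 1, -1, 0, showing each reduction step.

(1284970/625929) = (33112/625929)   [reduce mod 625929]
33112 = 2^3·4139; (2/625929) = +1 since 625929 mod 8 = 1, so (33112/625929) = (+1)^3·(4139/625929); sign now +1
reciprocity: (4139/625929) = +1·(625929/4139) since 4139 mod 4 = 3, 625929 mod 4 = 1; sign now +1
(625929/4139) = (940/4139)   [reduce mod 4139]
940 = 2^2·235; (2/4139) = -1 since 4139 mod 8 = 3, so (940/4139) = (-1)^2·(235/4139); sign now +1
reciprocity: (235/4139) = -1·(4139/235) since 235 mod 4 = 3, 4139 mod 4 = 3; sign now -1
(4139/235) = (144/235)   [reduce mod 235]
144 = 2^4·9; (2/235) = -1 since 235 mod 8 = 3, so (144/235) = (-1)^4·(9/235); sign now -1
reciprocity: (9/235) = +1·(235/9) since 9 mod 4 = 1, 235 mod 4 = 3; sign now -1
(235/9) = (1/9)   [reduce mod 9]
(1/9) = 1; final value = sign = -1

-1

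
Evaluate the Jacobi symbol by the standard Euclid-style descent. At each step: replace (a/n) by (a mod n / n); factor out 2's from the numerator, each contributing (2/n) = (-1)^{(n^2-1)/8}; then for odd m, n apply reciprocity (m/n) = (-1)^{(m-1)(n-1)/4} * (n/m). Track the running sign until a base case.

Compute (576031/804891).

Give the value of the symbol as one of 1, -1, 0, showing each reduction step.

reciprocity: (576031/804891) = -1·(804891/576031) since 576031 mod 4 = 3, 804891 mod 4 = 3; sign now -1
(804891/576031) = (228860/576031)   [reduce mod 576031]
228860 = 2^2·57215; (2/576031) = +1 since 576031 mod 8 = 7, so (228860/576031) = (+1)^2·(57215/576031); sign now -1
reciprocity: (57215/576031) = -1·(576031/57215) since 57215 mod 4 = 3, 576031 mod 4 = 3; sign now +1
(576031/57215) = (3881/57215)   [reduce mod 57215]
reciprocity: (3881/57215) = +1·(57215/3881) since 3881 mod 4 = 1, 57215 mod 4 = 3; sign now +1
(57215/3881) = (2881/3881)   [reduce mod 3881]
reciprocity: (2881/3881) = +1·(3881/2881) since 2881 mod 4 = 1, 3881 mod 4 = 1; sign now +1
(3881/2881) = (1000/2881)   [reduce mod 2881]
1000 = 2^3·125; (2/2881) = +1 since 2881 mod 8 = 1, so (1000/2881) = (+1)^3·(125/2881); sign now +1
reciprocity: (125/2881) = +1·(2881/125) since 125 mod 4 = 1, 2881 mod 4 = 1; sign now +1
(2881/125) = (6/125)   [reduce mod 125]
6 = 2^1·3; (2/125) = -1 since 125 mod 8 = 5, so (6/125) = (-1)^1·(3/125); sign now -1
reciprocity: (3/125) = +1·(125/3) since 3 mod 4 = 3, 125 mod 4 = 1; sign now -1
(125/3) = (2/3)   [reduce mod 3]
2 = 2^1·1; (2/3) = -1 since 3 mod 8 = 3, so (2/3) = (-1)^1·(1/3); sign now +1
(1/3) = 1; final value = sign = +1

1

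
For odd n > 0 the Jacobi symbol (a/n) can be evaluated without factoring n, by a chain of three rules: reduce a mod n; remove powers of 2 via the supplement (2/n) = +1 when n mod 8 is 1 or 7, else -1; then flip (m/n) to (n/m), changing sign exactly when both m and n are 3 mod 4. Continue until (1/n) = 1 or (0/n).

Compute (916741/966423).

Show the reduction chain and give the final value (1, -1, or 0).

reciprocity: (916741/966423) = +1·(966423/916741) since 916741 mod 4 = 1, 966423 mod 4 = 3; sign now +1
(966423/916741) = (49682/916741)   [reduce mod 916741]
49682 = 2^1·24841; (2/916741) = -1 since 916741 mod 8 = 5, so (49682/916741) = (-1)^1·(24841/916741); sign now -1
reciprocity: (24841/916741) = +1·(916741/24841) since 24841 mod 4 = 1, 916741 mod 4 = 1; sign now -1
(916741/24841) = (22465/24841)   [reduce mod 24841]
reciprocity: (22465/24841) = +1·(24841/22465) since 22465 mod 4 = 1, 24841 mod 4 = 1; sign now -1
(24841/22465) = (2376/22465)   [reduce mod 22465]
2376 = 2^3·297; (2/22465) = +1 since 22465 mod 8 = 1, so (2376/22465) = (+1)^3·(297/22465); sign now -1
reciprocity: (297/22465) = +1·(22465/297) since 297 mod 4 = 1, 22465 mod 4 = 1; sign now -1
(22465/297) = (190/297)   [reduce mod 297]
190 = 2^1·95; (2/297) = +1 since 297 mod 8 = 1, so (190/297) = (+1)^1·(95/297); sign now -1
reciprocity: (95/297) = +1·(297/95) since 95 mod 4 = 3, 297 mod 4 = 1; sign now -1
(297/95) = (12/95)   [reduce mod 95]
12 = 2^2·3; (2/95) = +1 since 95 mod 8 = 7, so (12/95) = (+1)^2·(3/95); sign now -1
reciprocity: (3/95) = -1·(95/3) since 3 mod 4 = 3, 95 mod 4 = 3; sign now +1
(95/3) = (2/3)   [reduce mod 3]
2 = 2^1·1; (2/3) = -1 since 3 mod 8 = 3, so (2/3) = (-1)^1·(1/3); sign now -1
(1/3) = 1; final value = sign = -1

-1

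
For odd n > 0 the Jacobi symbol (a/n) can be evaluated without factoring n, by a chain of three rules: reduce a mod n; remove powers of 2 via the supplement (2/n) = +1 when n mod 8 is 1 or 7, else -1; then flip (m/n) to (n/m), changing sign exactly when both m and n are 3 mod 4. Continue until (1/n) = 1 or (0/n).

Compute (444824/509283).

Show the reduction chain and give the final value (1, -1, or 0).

-1

factor out 2^3: 444824 = 2^3·55603; with 509283 mod 8 = 3, (2/509283) = -1; sign now -1; continue with (55603/509283)
flip (55603/509283) -> (509283/55603): both odd, 55603 mod 4 = 3, 509283 mod 4 = 3, so the flip contributes -1; sign now +1
(509283/55603): 509283 mod 55603 = 8856, so (509283/55603) = (8856/55603)
factor out 2^3: 8856 = 2^3·1107; with 55603 mod 8 = 3, (2/55603) = -1; sign now -1; continue with (1107/55603)
flip (1107/55603) -> (55603/1107): both odd, 1107 mod 4 = 3, 55603 mod 4 = 3, so the flip contributes -1; sign now +1
(55603/1107): 55603 mod 1107 = 253, so (55603/1107) = (253/1107)
flip (253/1107) -> (1107/253): both odd, 253 mod 4 = 1, 1107 mod 4 = 3, so the flip contributes +1; sign now +1
(1107/253): 1107 mod 253 = 95, so (1107/253) = (95/253)
flip (95/253) -> (253/95): both odd, 95 mod 4 = 3, 253 mod 4 = 1, so the flip contributes +1; sign now +1
(253/95): 253 mod 95 = 63, so (253/95) = (63/95)
flip (63/95) -> (95/63): both odd, 63 mod 4 = 3, 95 mod 4 = 3, so the flip contributes -1; sign now -1
(95/63): 95 mod 63 = 32, so (95/63) = (32/63)
factor out 2^5: 32 = 2^5·1; with 63 mod 8 = 7, (2/63) = +1; sign now -1; continue with (1/63)
reached (1/63) = 1, so the symbol is -1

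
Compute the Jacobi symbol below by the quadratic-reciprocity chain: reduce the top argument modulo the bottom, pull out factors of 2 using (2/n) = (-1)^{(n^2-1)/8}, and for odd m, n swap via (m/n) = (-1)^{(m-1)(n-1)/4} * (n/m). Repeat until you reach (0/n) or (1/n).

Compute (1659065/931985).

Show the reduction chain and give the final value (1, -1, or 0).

(1659065/931985) = (727080/931985)   [reduce mod 931985]
727080 = 2^3·90885; (2/931985) = +1 since 931985 mod 8 = 1, so (727080/931985) = (+1)^3·(90885/931985); sign now +1
reciprocity: (90885/931985) = +1·(931985/90885) since 90885 mod 4 = 1, 931985 mod 4 = 1; sign now +1
(931985/90885) = (23135/90885)   [reduce mod 90885]
reciprocity: (23135/90885) = +1·(90885/23135) since 23135 mod 4 = 3, 90885 mod 4 = 1; sign now +1
(90885/23135) = (21480/23135)   [reduce mod 23135]
21480 = 2^3·2685; (2/23135) = +1 since 23135 mod 8 = 7, so (21480/23135) = (+1)^3·(2685/23135); sign now +1
reciprocity: (2685/23135) = +1·(23135/2685) since 2685 mod 4 = 1, 23135 mod 4 = 3; sign now +1
(23135/2685) = (1655/2685)   [reduce mod 2685]
reciprocity: (1655/2685) = +1·(2685/1655) since 1655 mod 4 = 3, 2685 mod 4 = 1; sign now +1
(2685/1655) = (1030/1655)   [reduce mod 1655]
1030 = 2^1·515; (2/1655) = +1 since 1655 mod 8 = 7, so (1030/1655) = (+1)^1·(515/1655); sign now +1
reciprocity: (515/1655) = -1·(1655/515) since 515 mod 4 = 3, 1655 mod 4 = 3; sign now -1
(1655/515) = (110/515)   [reduce mod 515]
110 = 2^1·55; (2/515) = -1 since 515 mod 8 = 3, so (110/515) = (-1)^1·(55/515); sign now +1
reciprocity: (55/515) = -1·(515/55) since 55 mod 4 = 3, 515 mod 4 = 3; sign now -1
(515/55) = (20/55)   [reduce mod 55]
20 = 2^2·5; (2/55) = +1 since 55 mod 8 = 7, so (20/55) = (+1)^2·(5/55); sign now -1
reciprocity: (5/55) = +1·(55/5) since 5 mod 4 = 1, 55 mod 4 = 3; sign now -1
(55/5) = (0/5)   [reduce mod 5]
(0/5) = 0   [gcd(a, n) > 1]; final value = 0

0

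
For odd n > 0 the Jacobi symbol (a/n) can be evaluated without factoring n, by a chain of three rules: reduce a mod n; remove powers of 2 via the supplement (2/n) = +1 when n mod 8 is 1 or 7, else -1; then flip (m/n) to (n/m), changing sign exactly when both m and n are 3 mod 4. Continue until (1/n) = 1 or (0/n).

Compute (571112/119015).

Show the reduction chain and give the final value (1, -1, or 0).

1

(571112/119015) = (95052/119015)   [reduce mod 119015]
95052 = 2^2·23763; (2/119015) = +1 since 119015 mod 8 = 7, so (95052/119015) = (+1)^2·(23763/119015); sign now +1
reciprocity: (23763/119015) = -1·(119015/23763) since 23763 mod 4 = 3, 119015 mod 4 = 3; sign now -1
(119015/23763) = (200/23763)   [reduce mod 23763]
200 = 2^3·25; (2/23763) = -1 since 23763 mod 8 = 3, so (200/23763) = (-1)^3·(25/23763); sign now +1
reciprocity: (25/23763) = +1·(23763/25) since 25 mod 4 = 1, 23763 mod 4 = 3; sign now +1
(23763/25) = (13/25)   [reduce mod 25]
reciprocity: (13/25) = +1·(25/13) since 13 mod 4 = 1, 25 mod 4 = 1; sign now +1
(25/13) = (12/13)   [reduce mod 13]
12 = 2^2·3; (2/13) = -1 since 13 mod 8 = 5, so (12/13) = (-1)^2·(3/13); sign now +1
reciprocity: (3/13) = +1·(13/3) since 3 mod 4 = 3, 13 mod 4 = 1; sign now +1
(13/3) = (1/3)   [reduce mod 3]
(1/3) = 1; final value = sign = +1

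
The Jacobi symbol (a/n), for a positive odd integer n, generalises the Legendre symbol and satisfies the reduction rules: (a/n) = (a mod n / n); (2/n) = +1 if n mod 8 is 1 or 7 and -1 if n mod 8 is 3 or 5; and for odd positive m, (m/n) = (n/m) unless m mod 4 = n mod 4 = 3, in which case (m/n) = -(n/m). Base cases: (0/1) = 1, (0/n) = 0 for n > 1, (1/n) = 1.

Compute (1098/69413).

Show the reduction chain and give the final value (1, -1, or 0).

factor out 2^1: 1098 = 2^1·549; with 69413 mod 8 = 5, (2/69413) = -1; sign now -1; continue with (549/69413)
flip (549/69413) -> (69413/549): both odd, 549 mod 4 = 1, 69413 mod 4 = 1, so the flip contributes +1; sign now -1
(69413/549): 69413 mod 549 = 239, so (69413/549) = (239/549)
flip (239/549) -> (549/239): both odd, 239 mod 4 = 3, 549 mod 4 = 1, so the flip contributes +1; sign now -1
(549/239): 549 mod 239 = 71, so (549/239) = (71/239)
flip (71/239) -> (239/71): both odd, 71 mod 4 = 3, 239 mod 4 = 3, so the flip contributes -1; sign now +1
(239/71): 239 mod 71 = 26, so (239/71) = (26/71)
factor out 2^1: 26 = 2^1·13; with 71 mod 8 = 7, (2/71) = +1; sign now +1; continue with (13/71)
flip (13/71) -> (71/13): both odd, 13 mod 4 = 1, 71 mod 4 = 3, so the flip contributes +1; sign now +1
(71/13): 71 mod 13 = 6, so (71/13) = (6/13)
factor out 2^1: 6 = 2^1·3; with 13 mod 8 = 5, (2/13) = -1; sign now -1; continue with (3/13)
flip (3/13) -> (13/3): both odd, 3 mod 4 = 3, 13 mod 4 = 1, so the flip contributes +1; sign now -1
(13/3): 13 mod 3 = 1, so (13/3) = (1/3)
reached (1/3) = 1, so the symbol is -1

-1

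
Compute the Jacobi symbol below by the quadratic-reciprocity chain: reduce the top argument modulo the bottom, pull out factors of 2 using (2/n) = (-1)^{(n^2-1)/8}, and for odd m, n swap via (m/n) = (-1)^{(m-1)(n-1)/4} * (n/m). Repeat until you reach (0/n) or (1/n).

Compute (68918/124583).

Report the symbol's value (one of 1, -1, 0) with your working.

-1

68918 = 2^1·34459; (2/124583) = +1 since 124583 mod 8 = 7, so (68918/124583) = (+1)^1·(34459/124583); sign now +1
reciprocity: (34459/124583) = -1·(124583/34459) since 34459 mod 4 = 3, 124583 mod 4 = 3; sign now -1
(124583/34459) = (21206/34459)   [reduce mod 34459]
21206 = 2^1·10603; (2/34459) = -1 since 34459 mod 8 = 3, so (21206/34459) = (-1)^1·(10603/34459); sign now +1
reciprocity: (10603/34459) = -1·(34459/10603) since 10603 mod 4 = 3, 34459 mod 4 = 3; sign now -1
(34459/10603) = (2650/10603)   [reduce mod 10603]
2650 = 2^1·1325; (2/10603) = -1 since 10603 mod 8 = 3, so (2650/10603) = (-1)^1·(1325/10603); sign now +1
reciprocity: (1325/10603) = +1·(10603/1325) since 1325 mod 4 = 1, 10603 mod 4 = 3; sign now +1
(10603/1325) = (3/1325)   [reduce mod 1325]
reciprocity: (3/1325) = +1·(1325/3) since 3 mod 4 = 3, 1325 mod 4 = 1; sign now +1
(1325/3) = (2/3)   [reduce mod 3]
2 = 2^1·1; (2/3) = -1 since 3 mod 8 = 3, so (2/3) = (-1)^1·(1/3); sign now -1
(1/3) = 1; final value = sign = -1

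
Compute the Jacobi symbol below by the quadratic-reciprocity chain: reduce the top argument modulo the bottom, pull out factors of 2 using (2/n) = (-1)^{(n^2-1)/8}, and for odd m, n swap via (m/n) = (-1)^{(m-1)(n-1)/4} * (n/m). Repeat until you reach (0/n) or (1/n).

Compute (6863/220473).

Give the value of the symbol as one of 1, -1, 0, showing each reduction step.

flip (6863/220473) -> (220473/6863): both odd, 6863 mod 4 = 3, 220473 mod 4 = 1, so the flip contributes +1; sign now +1
(220473/6863): 220473 mod 6863 = 857, so (220473/6863) = (857/6863)
flip (857/6863) -> (6863/857): both odd, 857 mod 4 = 1, 6863 mod 4 = 3, so the flip contributes +1; sign now +1
(6863/857): 6863 mod 857 = 7, so (6863/857) = (7/857)
flip (7/857) -> (857/7): both odd, 7 mod 4 = 3, 857 mod 4 = 1, so the flip contributes +1; sign now +1
(857/7): 857 mod 7 = 3, so (857/7) = (3/7)
flip (3/7) -> (7/3): both odd, 3 mod 4 = 3, 7 mod 4 = 3, so the flip contributes -1; sign now -1
(7/3): 7 mod 3 = 1, so (7/3) = (1/3)
reached (1/3) = 1, so the symbol is -1

-1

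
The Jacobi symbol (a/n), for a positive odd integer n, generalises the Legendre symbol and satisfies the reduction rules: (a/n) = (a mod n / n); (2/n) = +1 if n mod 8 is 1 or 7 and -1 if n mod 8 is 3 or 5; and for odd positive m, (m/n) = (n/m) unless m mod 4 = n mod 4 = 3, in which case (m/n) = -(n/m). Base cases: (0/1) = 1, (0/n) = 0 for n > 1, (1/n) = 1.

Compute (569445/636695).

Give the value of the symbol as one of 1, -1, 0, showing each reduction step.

0

reciprocity: (569445/636695) = +1·(636695/569445) since 569445 mod 4 = 1, 636695 mod 4 = 3; sign now +1
(636695/569445) = (67250/569445)   [reduce mod 569445]
67250 = 2^1·33625; (2/569445) = -1 since 569445 mod 8 = 5, so (67250/569445) = (-1)^1·(33625/569445); sign now -1
reciprocity: (33625/569445) = +1·(569445/33625) since 33625 mod 4 = 1, 569445 mod 4 = 1; sign now -1
(569445/33625) = (31445/33625)   [reduce mod 33625]
reciprocity: (31445/33625) = +1·(33625/31445) since 31445 mod 4 = 1, 33625 mod 4 = 1; sign now -1
(33625/31445) = (2180/31445)   [reduce mod 31445]
2180 = 2^2·545; (2/31445) = -1 since 31445 mod 8 = 5, so (2180/31445) = (-1)^2·(545/31445); sign now -1
reciprocity: (545/31445) = +1·(31445/545) since 545 mod 4 = 1, 31445 mod 4 = 1; sign now -1
(31445/545) = (380/545)   [reduce mod 545]
380 = 2^2·95; (2/545) = +1 since 545 mod 8 = 1, so (380/545) = (+1)^2·(95/545); sign now -1
reciprocity: (95/545) = +1·(545/95) since 95 mod 4 = 3, 545 mod 4 = 1; sign now -1
(545/95) = (70/95)   [reduce mod 95]
70 = 2^1·35; (2/95) = +1 since 95 mod 8 = 7, so (70/95) = (+1)^1·(35/95); sign now -1
reciprocity: (35/95) = -1·(95/35) since 35 mod 4 = 3, 95 mod 4 = 3; sign now +1
(95/35) = (25/35)   [reduce mod 35]
reciprocity: (25/35) = +1·(35/25) since 25 mod 4 = 1, 35 mod 4 = 3; sign now +1
(35/25) = (10/25)   [reduce mod 25]
10 = 2^1·5; (2/25) = +1 since 25 mod 8 = 1, so (10/25) = (+1)^1·(5/25); sign now +1
reciprocity: (5/25) = +1·(25/5) since 5 mod 4 = 1, 25 mod 4 = 1; sign now +1
(25/5) = (0/5)   [reduce mod 5]
(0/5) = 0   [gcd(a, n) > 1]; final value = 0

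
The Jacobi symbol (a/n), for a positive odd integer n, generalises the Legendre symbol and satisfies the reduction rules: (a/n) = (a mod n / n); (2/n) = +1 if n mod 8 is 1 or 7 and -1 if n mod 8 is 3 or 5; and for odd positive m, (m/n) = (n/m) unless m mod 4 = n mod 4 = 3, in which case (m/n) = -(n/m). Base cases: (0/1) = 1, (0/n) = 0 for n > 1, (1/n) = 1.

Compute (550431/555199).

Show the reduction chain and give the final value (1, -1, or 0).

-1

flip (550431/555199) -> (555199/550431): both odd, 550431 mod 4 = 3, 555199 mod 4 = 3, so the flip contributes -1; sign now -1
(555199/550431): 555199 mod 550431 = 4768, so (555199/550431) = (4768/550431)
factor out 2^5: 4768 = 2^5·149; with 550431 mod 8 = 7, (2/550431) = +1; sign now -1; continue with (149/550431)
flip (149/550431) -> (550431/149): both odd, 149 mod 4 = 1, 550431 mod 4 = 3, so the flip contributes +1; sign now -1
(550431/149): 550431 mod 149 = 25, so (550431/149) = (25/149)
flip (25/149) -> (149/25): both odd, 25 mod 4 = 1, 149 mod 4 = 1, so the flip contributes +1; sign now -1
(149/25): 149 mod 25 = 24, so (149/25) = (24/25)
factor out 2^3: 24 = 2^3·3; with 25 mod 8 = 1, (2/25) = +1; sign now -1; continue with (3/25)
flip (3/25) -> (25/3): both odd, 3 mod 4 = 3, 25 mod 4 = 1, so the flip contributes +1; sign now -1
(25/3): 25 mod 3 = 1, so (25/3) = (1/3)
reached (1/3) = 1, so the symbol is -1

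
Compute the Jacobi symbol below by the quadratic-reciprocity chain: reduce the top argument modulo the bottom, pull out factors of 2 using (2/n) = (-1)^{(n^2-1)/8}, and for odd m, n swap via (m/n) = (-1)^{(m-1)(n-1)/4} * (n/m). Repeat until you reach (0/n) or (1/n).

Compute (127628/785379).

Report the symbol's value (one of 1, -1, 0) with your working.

-1

factor out 2^2: 127628 = 2^2·31907; with 785379 mod 8 = 3, (2/785379) = -1; sign now +1; continue with (31907/785379)
flip (31907/785379) -> (785379/31907): both odd, 31907 mod 4 = 3, 785379 mod 4 = 3, so the flip contributes -1; sign now -1
(785379/31907): 785379 mod 31907 = 19611, so (785379/31907) = (19611/31907)
flip (19611/31907) -> (31907/19611): both odd, 19611 mod 4 = 3, 31907 mod 4 = 3, so the flip contributes -1; sign now +1
(31907/19611): 31907 mod 19611 = 12296, so (31907/19611) = (12296/19611)
factor out 2^3: 12296 = 2^3·1537; with 19611 mod 8 = 3, (2/19611) = -1; sign now -1; continue with (1537/19611)
flip (1537/19611) -> (19611/1537): both odd, 1537 mod 4 = 1, 19611 mod 4 = 3, so the flip contributes +1; sign now -1
(19611/1537): 19611 mod 1537 = 1167, so (19611/1537) = (1167/1537)
flip (1167/1537) -> (1537/1167): both odd, 1167 mod 4 = 3, 1537 mod 4 = 1, so the flip contributes +1; sign now -1
(1537/1167): 1537 mod 1167 = 370, so (1537/1167) = (370/1167)
factor out 2^1: 370 = 2^1·185; with 1167 mod 8 = 7, (2/1167) = +1; sign now -1; continue with (185/1167)
flip (185/1167) -> (1167/185): both odd, 185 mod 4 = 1, 1167 mod 4 = 3, so the flip contributes +1; sign now -1
(1167/185): 1167 mod 185 = 57, so (1167/185) = (57/185)
flip (57/185) -> (185/57): both odd, 57 mod 4 = 1, 185 mod 4 = 1, so the flip contributes +1; sign now -1
(185/57): 185 mod 57 = 14, so (185/57) = (14/57)
factor out 2^1: 14 = 2^1·7; with 57 mod 8 = 1, (2/57) = +1; sign now -1; continue with (7/57)
flip (7/57) -> (57/7): both odd, 7 mod 4 = 3, 57 mod 4 = 1, so the flip contributes +1; sign now -1
(57/7): 57 mod 7 = 1, so (57/7) = (1/7)
reached (1/7) = 1, so the symbol is -1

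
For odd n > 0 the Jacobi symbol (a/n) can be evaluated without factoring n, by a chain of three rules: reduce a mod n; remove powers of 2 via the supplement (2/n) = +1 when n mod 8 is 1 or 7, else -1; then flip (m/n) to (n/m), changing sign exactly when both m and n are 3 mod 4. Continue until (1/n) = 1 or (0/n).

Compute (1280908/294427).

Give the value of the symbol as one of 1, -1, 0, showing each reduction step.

-1

(1280908/294427): 1280908 mod 294427 = 103200, so (1280908/294427) = (103200/294427)
factor out 2^5: 103200 = 2^5·3225; with 294427 mod 8 = 3, (2/294427) = -1; sign now -1; continue with (3225/294427)
flip (3225/294427) -> (294427/3225): both odd, 3225 mod 4 = 1, 294427 mod 4 = 3, so the flip contributes +1; sign now -1
(294427/3225): 294427 mod 3225 = 952, so (294427/3225) = (952/3225)
factor out 2^3: 952 = 2^3·119; with 3225 mod 8 = 1, (2/3225) = +1; sign now -1; continue with (119/3225)
flip (119/3225) -> (3225/119): both odd, 119 mod 4 = 3, 3225 mod 4 = 1, so the flip contributes +1; sign now -1
(3225/119): 3225 mod 119 = 12, so (3225/119) = (12/119)
factor out 2^2: 12 = 2^2·3; with 119 mod 8 = 7, (2/119) = +1; sign now -1; continue with (3/119)
flip (3/119) -> (119/3): both odd, 3 mod 4 = 3, 119 mod 4 = 3, so the flip contributes -1; sign now +1
(119/3): 119 mod 3 = 2, so (119/3) = (2/3)
factor out 2^1: 2 = 2^1·1; with 3 mod 8 = 3, (2/3) = -1; sign now -1; continue with (1/3)
reached (1/3) = 1, so the symbol is -1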